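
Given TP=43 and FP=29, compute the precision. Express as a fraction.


Precision = TP / (TP + FP) = 43 / 72 = 43/72.

43/72


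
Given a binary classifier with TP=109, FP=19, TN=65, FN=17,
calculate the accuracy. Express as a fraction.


Accuracy = (TP + TN) / (TP + TN + FP + FN) = (109 + 65) / 210 = 29/35.

29/35


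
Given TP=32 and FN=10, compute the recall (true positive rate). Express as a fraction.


Recall = TP / (TP + FN) = 32 / 42 = 16/21.

16/21


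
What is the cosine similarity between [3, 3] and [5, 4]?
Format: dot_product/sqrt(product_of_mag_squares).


dot = 27. |a|^2 = 18, |b|^2 = 41. cos = 27/sqrt(738).

27/sqrt(738)


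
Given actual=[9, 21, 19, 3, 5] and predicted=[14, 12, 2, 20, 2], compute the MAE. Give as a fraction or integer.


MAE = (1/5) * (|9-14|=5 + |21-12|=9 + |19-2|=17 + |3-20|=17 + |5-2|=3). Sum = 51. MAE = 51/5.

51/5


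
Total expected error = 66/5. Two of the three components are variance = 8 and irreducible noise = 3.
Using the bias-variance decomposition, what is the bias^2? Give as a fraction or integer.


Total error = bias^2 + variance + irreducible noise. So bias^2 = 66/5 - 8 - 3 = 11/5.

11/5


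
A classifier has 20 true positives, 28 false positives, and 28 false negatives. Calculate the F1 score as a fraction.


Precision = 20/48 = 5/12. Recall = 20/48 = 5/12. F1 = 2*P*R/(P+R) = 5/12.

5/12


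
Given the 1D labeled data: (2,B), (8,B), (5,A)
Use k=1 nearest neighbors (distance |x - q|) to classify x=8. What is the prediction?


Distances: |2-8|=6, |8-8|=0, |5-8|=3. 1 nearest: (8,B). Counts: {'B': 1}. Majority class: B.

B


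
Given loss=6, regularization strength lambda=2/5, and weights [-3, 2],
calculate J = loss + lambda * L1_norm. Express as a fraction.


L1 norm = sum(|w|) = 5. J = 6 + 2/5 * 5 = 8.

8


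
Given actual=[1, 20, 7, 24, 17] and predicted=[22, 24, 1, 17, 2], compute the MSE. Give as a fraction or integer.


MSE = (1/5) * ((1-22)^2=441 + (20-24)^2=16 + (7-1)^2=36 + (24-17)^2=49 + (17-2)^2=225). Sum = 767. MSE = 767/5.

767/5


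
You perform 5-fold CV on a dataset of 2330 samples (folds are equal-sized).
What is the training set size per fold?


Each validation fold has 2330/5 = 466 samples. Training set = 2330 - 466 = 1864.

1864


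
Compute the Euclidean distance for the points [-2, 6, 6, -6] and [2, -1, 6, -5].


d = sqrt(sum of squared differences). (-2-2)^2=16, (6--1)^2=49, (6-6)^2=0, (-6--5)^2=1. Sum = 66.

sqrt(66)


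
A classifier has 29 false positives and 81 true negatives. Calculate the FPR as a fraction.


FPR = FP / (FP + TN) = 29 / 110 = 29/110.

29/110


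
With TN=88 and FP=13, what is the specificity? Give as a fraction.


Specificity = TN / (TN + FP) = 88 / 101 = 88/101.

88/101


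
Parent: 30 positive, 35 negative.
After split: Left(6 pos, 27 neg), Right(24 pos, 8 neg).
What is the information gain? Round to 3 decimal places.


H(parent) = 0.9957. H(left) = 0.6840, H(right) = 0.8113. Weighted = (33/65)*0.6840 + (32/65)*0.8113 = 0.7467. IG = 0.9957 - 0.7467 = 0.2490, which rounds to 0.249.

0.249


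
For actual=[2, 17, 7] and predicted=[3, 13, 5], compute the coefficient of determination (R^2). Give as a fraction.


Mean(y) = 26/3. SS_res = 21. SS_tot = 350/3. R^2 = 1 - 21/(350/3) = 41/50.

41/50


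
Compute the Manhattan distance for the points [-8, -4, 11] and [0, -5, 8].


d = sum of absolute differences: |-8-0|=8 + |-4--5|=1 + |11-8|=3 = 12.

12


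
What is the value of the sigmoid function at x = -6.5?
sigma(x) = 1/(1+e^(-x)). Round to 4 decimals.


sigma(-6.5) = 1/(1+e^(6.5)) = 1/(1+665.141633) = 1/666.141633 = 0.0015.

0.0015


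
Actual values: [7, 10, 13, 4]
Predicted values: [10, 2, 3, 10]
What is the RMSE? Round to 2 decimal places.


MSE = 52.2500. RMSE = sqrt(52.2500) = 7.23.

7.23


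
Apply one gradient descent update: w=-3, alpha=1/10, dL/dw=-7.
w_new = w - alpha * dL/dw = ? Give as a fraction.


w_new = -3 - 1/10 * -7 = -3 - -7/10 = -23/10.

-23/10


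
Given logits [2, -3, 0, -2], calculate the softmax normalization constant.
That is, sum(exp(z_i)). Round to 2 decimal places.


Denom = e^2=7.3891 + e^-3=0.0498 + e^0=1.0000 + e^-2=0.1353. Sum = 8.5742, which rounds to 8.57.

8.57


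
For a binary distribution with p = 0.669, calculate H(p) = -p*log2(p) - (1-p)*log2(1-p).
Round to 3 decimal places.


H = -0.669*log2(0.669) - 0.331*log2(0.331) = 0.916.

0.916


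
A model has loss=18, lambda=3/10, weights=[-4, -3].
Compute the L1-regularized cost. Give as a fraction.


L1 norm = sum(|w|) = 7. J = 18 + 3/10 * 7 = 201/10.

201/10


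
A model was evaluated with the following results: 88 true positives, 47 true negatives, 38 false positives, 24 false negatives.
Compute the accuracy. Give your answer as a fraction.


Accuracy = (TP + TN) / (TP + TN + FP + FN) = (88 + 47) / 197 = 135/197.

135/197


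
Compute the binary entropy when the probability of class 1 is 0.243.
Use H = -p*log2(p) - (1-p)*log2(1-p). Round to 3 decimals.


H = -0.243*log2(0.243) - 0.757*log2(0.757) = 0.800.

0.800


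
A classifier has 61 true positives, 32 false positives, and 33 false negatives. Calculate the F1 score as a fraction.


Precision = 61/93 = 61/93. Recall = 61/94 = 61/94. F1 = 2*P*R/(P+R) = 122/187.

122/187


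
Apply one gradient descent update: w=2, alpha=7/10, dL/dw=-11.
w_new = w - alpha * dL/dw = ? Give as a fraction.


w_new = 2 - 7/10 * -11 = 2 - -77/10 = 97/10.

97/10


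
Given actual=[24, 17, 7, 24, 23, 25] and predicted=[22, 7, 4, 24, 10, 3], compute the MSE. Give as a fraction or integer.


MSE = (1/6) * ((24-22)^2=4 + (17-7)^2=100 + (7-4)^2=9 + (24-24)^2=0 + (23-10)^2=169 + (25-3)^2=484). Sum = 766. MSE = 383/3.

383/3


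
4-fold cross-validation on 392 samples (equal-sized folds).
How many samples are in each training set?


Each validation fold has 392/4 = 98 samples. Training set = 392 - 98 = 294.

294


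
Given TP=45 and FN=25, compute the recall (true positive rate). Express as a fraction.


Recall = TP / (TP + FN) = 45 / 70 = 9/14.

9/14


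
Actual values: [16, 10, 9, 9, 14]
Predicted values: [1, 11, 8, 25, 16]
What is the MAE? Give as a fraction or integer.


MAE = (1/5) * (|16-1|=15 + |10-11|=1 + |9-8|=1 + |9-25|=16 + |14-16|=2). Sum = 35. MAE = 7.

7


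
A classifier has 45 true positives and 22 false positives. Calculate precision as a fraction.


Precision = TP / (TP + FP) = 45 / 67 = 45/67.

45/67


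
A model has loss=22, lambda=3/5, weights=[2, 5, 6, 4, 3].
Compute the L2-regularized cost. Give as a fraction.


L2 sq norm = sum(w^2) = 90. J = 22 + 3/5 * 90 = 76.

76


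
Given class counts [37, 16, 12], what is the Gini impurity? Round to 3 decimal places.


Total = 65. Proportions: 37/65, 16/65, 12/65. sum(p_i^2) = 0.4187. Gini = 1 - 0.4187 = 0.5813, which rounds to 0.581.

0.581


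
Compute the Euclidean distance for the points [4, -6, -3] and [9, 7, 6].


d = sqrt(sum of squared differences). (4-9)^2=25, (-6-7)^2=169, (-3-6)^2=81. Sum = 275.

sqrt(275)


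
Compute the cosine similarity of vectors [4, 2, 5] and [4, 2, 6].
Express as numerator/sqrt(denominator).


dot = 50. |a|^2 = 45, |b|^2 = 56. cos = 50/sqrt(2520).

50/sqrt(2520)


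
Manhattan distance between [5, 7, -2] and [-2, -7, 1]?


d = sum of absolute differences: |5--2|=7 + |7--7|=14 + |-2-1|=3 = 24.

24


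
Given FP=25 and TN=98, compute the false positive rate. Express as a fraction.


FPR = FP / (FP + TN) = 25 / 123 = 25/123.

25/123


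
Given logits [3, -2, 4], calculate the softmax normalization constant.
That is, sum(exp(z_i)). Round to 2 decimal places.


Denom = e^3=20.0855 + e^-2=0.1353 + e^4=54.5982. Sum = 74.8190, which rounds to 74.82.

74.82


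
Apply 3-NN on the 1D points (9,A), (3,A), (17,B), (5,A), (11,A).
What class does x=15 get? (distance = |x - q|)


Distances: |9-15|=6, |3-15|=12, |17-15|=2, |5-15|=10, |11-15|=4. 3 nearest: (17,B), (11,A), (9,A). Counts: {'B': 1, 'A': 2}. Majority class: A.

A


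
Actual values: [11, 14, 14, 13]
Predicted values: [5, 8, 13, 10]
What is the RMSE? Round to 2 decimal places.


MSE = 20.5000. RMSE = sqrt(20.5000) = 4.53.

4.53


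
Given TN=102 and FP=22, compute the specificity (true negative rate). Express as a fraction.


Specificity = TN / (TN + FP) = 102 / 124 = 51/62.

51/62


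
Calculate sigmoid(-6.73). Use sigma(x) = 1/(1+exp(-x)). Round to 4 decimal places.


sigma(-6.73) = 1/(1+e^(6.73)) = 1/(1+837.147266) = 1/838.147266 = 0.0012.

0.0012


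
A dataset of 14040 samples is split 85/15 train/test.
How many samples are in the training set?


Test set = 14040 * 15% = 2106. Training set = 14040 - 2106 = 11934.

11934


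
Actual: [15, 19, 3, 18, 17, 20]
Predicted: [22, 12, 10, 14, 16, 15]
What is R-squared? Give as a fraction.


Mean(y) = 46/3. SS_res = 189. SS_tot = 592/3. R^2 = 1 - 189/(592/3) = 25/592.

25/592


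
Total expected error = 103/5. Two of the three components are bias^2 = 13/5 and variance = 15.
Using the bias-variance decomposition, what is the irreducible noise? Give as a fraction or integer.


Total error = bias^2 + variance + irreducible noise. So irreducible noise = 103/5 - 13/5 - 15 = 3.

3


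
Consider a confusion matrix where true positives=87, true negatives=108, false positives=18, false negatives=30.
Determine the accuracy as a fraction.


Accuracy = (TP + TN) / (TP + TN + FP + FN) = (87 + 108) / 243 = 65/81.

65/81


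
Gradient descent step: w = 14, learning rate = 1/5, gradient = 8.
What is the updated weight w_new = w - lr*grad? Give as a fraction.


w_new = 14 - 1/5 * 8 = 14 - 8/5 = 62/5.

62/5


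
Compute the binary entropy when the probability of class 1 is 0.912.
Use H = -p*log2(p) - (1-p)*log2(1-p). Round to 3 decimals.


H = -0.912*log2(0.912) - 0.088*log2(0.088) = 0.430.

0.430


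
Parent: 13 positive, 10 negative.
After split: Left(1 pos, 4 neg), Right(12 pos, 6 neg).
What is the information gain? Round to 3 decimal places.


H(parent) = 0.9877. H(left) = 0.7219, H(right) = 0.9183. Weighted = (5/23)*0.7219 + (18/23)*0.9183 = 0.8756. IG = 0.9877 - 0.8756 = 0.1121, which rounds to 0.112.

0.112


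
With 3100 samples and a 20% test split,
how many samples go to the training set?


Test set = 3100 * 20% = 620. Training set = 3100 - 620 = 2480.

2480


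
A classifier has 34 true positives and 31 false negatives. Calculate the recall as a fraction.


Recall = TP / (TP + FN) = 34 / 65 = 34/65.

34/65


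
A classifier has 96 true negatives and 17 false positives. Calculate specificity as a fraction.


Specificity = TN / (TN + FP) = 96 / 113 = 96/113.

96/113


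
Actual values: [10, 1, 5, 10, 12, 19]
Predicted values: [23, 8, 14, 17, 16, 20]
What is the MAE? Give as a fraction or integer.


MAE = (1/6) * (|10-23|=13 + |1-8|=7 + |5-14|=9 + |10-17|=7 + |12-16|=4 + |19-20|=1). Sum = 41. MAE = 41/6.

41/6


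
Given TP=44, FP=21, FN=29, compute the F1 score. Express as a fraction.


Precision = 44/65 = 44/65. Recall = 44/73 = 44/73. F1 = 2*P*R/(P+R) = 44/69.

44/69


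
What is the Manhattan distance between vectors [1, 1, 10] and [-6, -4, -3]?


d = sum of absolute differences: |1--6|=7 + |1--4|=5 + |10--3|=13 = 25.

25


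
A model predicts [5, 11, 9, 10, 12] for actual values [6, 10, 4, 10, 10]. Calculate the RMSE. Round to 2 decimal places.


MSE = 6.2000. RMSE = sqrt(6.2000) = 2.49.

2.49


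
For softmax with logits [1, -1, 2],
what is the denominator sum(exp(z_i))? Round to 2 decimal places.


Denom = e^1=2.7183 + e^-1=0.3679 + e^2=7.3891. Sum = 10.4753, which rounds to 10.48.

10.48


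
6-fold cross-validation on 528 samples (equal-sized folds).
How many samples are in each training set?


Each validation fold has 528/6 = 88 samples. Training set = 528 - 88 = 440.

440


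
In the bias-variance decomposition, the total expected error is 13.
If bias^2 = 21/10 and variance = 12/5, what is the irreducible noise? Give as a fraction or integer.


Total error = bias^2 + variance + irreducible noise. So irreducible noise = 13 - 21/10 - 12/5 = 17/2.

17/2


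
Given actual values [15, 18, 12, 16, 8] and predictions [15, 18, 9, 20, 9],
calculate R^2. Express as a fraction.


Mean(y) = 69/5. SS_res = 26. SS_tot = 304/5. R^2 = 1 - 26/(304/5) = 87/152.

87/152


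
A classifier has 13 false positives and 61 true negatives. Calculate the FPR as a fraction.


FPR = FP / (FP + TN) = 13 / 74 = 13/74.

13/74


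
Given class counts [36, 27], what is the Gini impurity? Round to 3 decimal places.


Total = 63. Proportions: 36/63, 27/63. sum(p_i^2) = 0.5102. Gini = 1 - 0.5102 = 0.4898, which rounds to 0.490.

0.490


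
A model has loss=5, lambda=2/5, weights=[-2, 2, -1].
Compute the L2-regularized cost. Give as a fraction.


L2 sq norm = sum(w^2) = 9. J = 5 + 2/5 * 9 = 43/5.

43/5


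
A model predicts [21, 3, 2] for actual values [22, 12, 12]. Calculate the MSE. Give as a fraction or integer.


MSE = (1/3) * ((22-21)^2=1 + (12-3)^2=81 + (12-2)^2=100). Sum = 182. MSE = 182/3.

182/3


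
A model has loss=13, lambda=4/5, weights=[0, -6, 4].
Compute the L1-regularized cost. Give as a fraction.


L1 norm = sum(|w|) = 10. J = 13 + 4/5 * 10 = 21.

21


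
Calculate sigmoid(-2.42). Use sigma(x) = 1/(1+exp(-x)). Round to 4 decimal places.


sigma(-2.42) = 1/(1+e^(2.42)) = 1/(1+11.245859) = 1/12.245859 = 0.0817.

0.0817


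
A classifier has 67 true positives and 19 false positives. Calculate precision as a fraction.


Precision = TP / (TP + FP) = 67 / 86 = 67/86.

67/86


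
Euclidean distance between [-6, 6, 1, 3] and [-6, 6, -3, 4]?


d = sqrt(sum of squared differences). (-6--6)^2=0, (6-6)^2=0, (1--3)^2=16, (3-4)^2=1. Sum = 17.

sqrt(17)


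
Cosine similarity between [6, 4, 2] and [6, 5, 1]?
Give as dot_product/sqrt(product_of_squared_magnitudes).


dot = 58. |a|^2 = 56, |b|^2 = 62. cos = 58/sqrt(3472).

58/sqrt(3472)


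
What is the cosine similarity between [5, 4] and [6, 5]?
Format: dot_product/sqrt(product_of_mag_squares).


dot = 50. |a|^2 = 41, |b|^2 = 61. cos = 50/sqrt(2501).

50/sqrt(2501)


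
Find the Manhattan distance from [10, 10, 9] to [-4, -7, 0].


d = sum of absolute differences: |10--4|=14 + |10--7|=17 + |9-0|=9 = 40.

40


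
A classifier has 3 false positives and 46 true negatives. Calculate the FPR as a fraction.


FPR = FP / (FP + TN) = 3 / 49 = 3/49.

3/49


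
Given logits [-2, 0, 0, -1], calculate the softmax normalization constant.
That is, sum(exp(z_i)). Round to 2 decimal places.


Denom = e^-2=0.1353 + e^0=1.0000 + e^0=1.0000 + e^-1=0.3679. Sum = 2.5032, which rounds to 2.50.

2.50


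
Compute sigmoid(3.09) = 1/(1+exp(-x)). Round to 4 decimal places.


sigma(3.09) = 1/(1+e^(-3.09)) = 1/(1+0.045502) = 1/1.045502 = 0.9565.

0.9565


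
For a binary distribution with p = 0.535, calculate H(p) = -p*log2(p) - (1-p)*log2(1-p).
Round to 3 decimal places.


H = -0.535*log2(0.535) - 0.465*log2(0.465) = 0.996.

0.996


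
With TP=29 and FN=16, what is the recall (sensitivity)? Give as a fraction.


Recall = TP / (TP + FN) = 29 / 45 = 29/45.

29/45


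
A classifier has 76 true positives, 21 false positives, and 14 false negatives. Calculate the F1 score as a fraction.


Precision = 76/97 = 76/97. Recall = 76/90 = 38/45. F1 = 2*P*R/(P+R) = 152/187.

152/187


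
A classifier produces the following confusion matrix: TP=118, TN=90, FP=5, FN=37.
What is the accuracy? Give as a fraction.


Accuracy = (TP + TN) / (TP + TN + FP + FN) = (118 + 90) / 250 = 104/125.

104/125


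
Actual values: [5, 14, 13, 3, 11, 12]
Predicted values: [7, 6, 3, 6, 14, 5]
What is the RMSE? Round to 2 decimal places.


MSE = 39.1667. RMSE = sqrt(39.1667) = 6.26.

6.26


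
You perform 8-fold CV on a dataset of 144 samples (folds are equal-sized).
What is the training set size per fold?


Each validation fold has 144/8 = 18 samples. Training set = 144 - 18 = 126.

126


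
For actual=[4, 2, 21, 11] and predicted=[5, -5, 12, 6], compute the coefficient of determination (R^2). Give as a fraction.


Mean(y) = 19/2. SS_res = 156. SS_tot = 221. R^2 = 1 - 156/(221) = 5/17.

5/17


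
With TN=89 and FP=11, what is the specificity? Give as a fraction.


Specificity = TN / (TN + FP) = 89 / 100 = 89/100.

89/100


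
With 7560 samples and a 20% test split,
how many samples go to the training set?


Test set = 7560 * 20% = 1512. Training set = 7560 - 1512 = 6048.

6048


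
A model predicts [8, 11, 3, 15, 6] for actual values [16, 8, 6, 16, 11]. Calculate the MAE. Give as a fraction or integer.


MAE = (1/5) * (|16-8|=8 + |8-11|=3 + |6-3|=3 + |16-15|=1 + |11-6|=5). Sum = 20. MAE = 4.

4


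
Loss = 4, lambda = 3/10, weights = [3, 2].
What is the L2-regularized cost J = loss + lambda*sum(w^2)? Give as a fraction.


L2 sq norm = sum(w^2) = 13. J = 4 + 3/10 * 13 = 79/10.

79/10


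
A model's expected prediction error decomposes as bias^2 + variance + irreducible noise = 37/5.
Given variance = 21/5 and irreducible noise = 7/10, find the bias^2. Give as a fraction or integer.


Total error = bias^2 + variance + irreducible noise. So bias^2 = 37/5 - 21/5 - 7/10 = 5/2.

5/2


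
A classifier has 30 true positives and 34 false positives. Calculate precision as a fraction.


Precision = TP / (TP + FP) = 30 / 64 = 15/32.

15/32


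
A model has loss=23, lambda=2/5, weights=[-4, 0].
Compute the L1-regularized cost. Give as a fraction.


L1 norm = sum(|w|) = 4. J = 23 + 2/5 * 4 = 123/5.

123/5


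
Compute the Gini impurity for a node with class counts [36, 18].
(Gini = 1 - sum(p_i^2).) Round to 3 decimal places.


Total = 54. Proportions: 36/54, 18/54. sum(p_i^2) = 0.5556. Gini = 1 - 0.5556 = 0.4444, which rounds to 0.444.

0.444


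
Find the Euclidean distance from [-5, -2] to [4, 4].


d = sqrt(sum of squared differences). (-5-4)^2=81, (-2-4)^2=36. Sum = 117.

sqrt(117)


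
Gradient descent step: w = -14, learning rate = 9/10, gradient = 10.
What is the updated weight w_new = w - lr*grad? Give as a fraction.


w_new = -14 - 9/10 * 10 = -14 - 9 = -23.

-23


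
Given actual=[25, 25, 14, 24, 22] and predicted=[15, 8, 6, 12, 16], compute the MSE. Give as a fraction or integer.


MSE = (1/5) * ((25-15)^2=100 + (25-8)^2=289 + (14-6)^2=64 + (24-12)^2=144 + (22-16)^2=36). Sum = 633. MSE = 633/5.

633/5


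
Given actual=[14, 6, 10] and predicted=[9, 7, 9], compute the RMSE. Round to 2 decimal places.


MSE = 9.0000. RMSE = sqrt(9.0000) = 3.00.

3.00


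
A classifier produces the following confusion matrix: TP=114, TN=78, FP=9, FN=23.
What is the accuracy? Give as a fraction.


Accuracy = (TP + TN) / (TP + TN + FP + FN) = (114 + 78) / 224 = 6/7.

6/7


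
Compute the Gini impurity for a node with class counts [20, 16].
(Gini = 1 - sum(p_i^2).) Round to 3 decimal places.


Total = 36. Proportions: 20/36, 16/36. sum(p_i^2) = 0.5062. Gini = 1 - 0.5062 = 0.4938, which rounds to 0.494.

0.494


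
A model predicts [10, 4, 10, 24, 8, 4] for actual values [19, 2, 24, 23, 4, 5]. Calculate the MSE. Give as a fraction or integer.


MSE = (1/6) * ((19-10)^2=81 + (2-4)^2=4 + (24-10)^2=196 + (23-24)^2=1 + (4-8)^2=16 + (5-4)^2=1). Sum = 299. MSE = 299/6.

299/6


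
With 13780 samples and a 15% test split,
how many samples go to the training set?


Test set = 13780 * 15% = 2067. Training set = 13780 - 2067 = 11713.

11713


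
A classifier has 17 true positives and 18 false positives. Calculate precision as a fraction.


Precision = TP / (TP + FP) = 17 / 35 = 17/35.

17/35


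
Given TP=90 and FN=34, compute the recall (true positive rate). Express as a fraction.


Recall = TP / (TP + FN) = 90 / 124 = 45/62.

45/62


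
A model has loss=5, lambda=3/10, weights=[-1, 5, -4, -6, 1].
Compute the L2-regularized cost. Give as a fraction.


L2 sq norm = sum(w^2) = 79. J = 5 + 3/10 * 79 = 287/10.

287/10


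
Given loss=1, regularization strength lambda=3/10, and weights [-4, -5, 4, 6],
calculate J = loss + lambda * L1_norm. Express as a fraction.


L1 norm = sum(|w|) = 19. J = 1 + 3/10 * 19 = 67/10.

67/10


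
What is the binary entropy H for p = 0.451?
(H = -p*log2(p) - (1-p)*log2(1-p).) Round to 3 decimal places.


H = -0.451*log2(0.451) - 0.549*log2(0.549) = 0.993.

0.993


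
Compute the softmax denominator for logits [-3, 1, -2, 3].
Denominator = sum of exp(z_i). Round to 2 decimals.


Denom = e^-3=0.0498 + e^1=2.7183 + e^-2=0.1353 + e^3=20.0855. Sum = 22.9889, which rounds to 22.99.

22.99


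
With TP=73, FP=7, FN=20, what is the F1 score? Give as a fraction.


Precision = 73/80 = 73/80. Recall = 73/93 = 73/93. F1 = 2*P*R/(P+R) = 146/173.

146/173


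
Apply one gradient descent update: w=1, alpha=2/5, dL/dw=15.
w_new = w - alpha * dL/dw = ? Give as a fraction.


w_new = 1 - 2/5 * 15 = 1 - 6 = -5.

-5


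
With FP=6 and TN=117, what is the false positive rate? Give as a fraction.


FPR = FP / (FP + TN) = 6 / 123 = 2/41.

2/41


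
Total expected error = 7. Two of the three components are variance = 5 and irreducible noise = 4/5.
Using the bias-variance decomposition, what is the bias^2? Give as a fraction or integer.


Total error = bias^2 + variance + irreducible noise. So bias^2 = 7 - 5 - 4/5 = 6/5.

6/5


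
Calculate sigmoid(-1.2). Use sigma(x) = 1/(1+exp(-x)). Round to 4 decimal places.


sigma(-1.2) = 1/(1+e^(1.2)) = 1/(1+3.320117) = 1/4.320117 = 0.2315.

0.2315


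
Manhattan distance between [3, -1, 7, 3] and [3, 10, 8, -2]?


d = sum of absolute differences: |3-3|=0 + |-1-10|=11 + |7-8|=1 + |3--2|=5 = 17.

17


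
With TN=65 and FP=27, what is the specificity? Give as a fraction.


Specificity = TN / (TN + FP) = 65 / 92 = 65/92.

65/92


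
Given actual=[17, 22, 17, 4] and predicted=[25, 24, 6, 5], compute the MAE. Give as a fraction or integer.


MAE = (1/4) * (|17-25|=8 + |22-24|=2 + |17-6|=11 + |4-5|=1). Sum = 22. MAE = 11/2.

11/2


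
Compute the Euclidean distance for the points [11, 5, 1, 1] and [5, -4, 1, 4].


d = sqrt(sum of squared differences). (11-5)^2=36, (5--4)^2=81, (1-1)^2=0, (1-4)^2=9. Sum = 126.

sqrt(126)


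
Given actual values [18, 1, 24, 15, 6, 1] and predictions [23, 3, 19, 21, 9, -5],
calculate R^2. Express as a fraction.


Mean(y) = 65/6. SS_res = 135. SS_tot = 2753/6. R^2 = 1 - 135/(2753/6) = 1943/2753.

1943/2753


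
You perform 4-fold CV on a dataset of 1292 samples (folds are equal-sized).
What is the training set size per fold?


Each validation fold has 1292/4 = 323 samples. Training set = 1292 - 323 = 969.

969


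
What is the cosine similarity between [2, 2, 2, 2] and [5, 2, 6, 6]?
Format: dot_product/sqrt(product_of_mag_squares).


dot = 38. |a|^2 = 16, |b|^2 = 101. cos = 38/sqrt(1616).

38/sqrt(1616)


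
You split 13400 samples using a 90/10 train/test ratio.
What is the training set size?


Test set = 13400 * 10% = 1340. Training set = 13400 - 1340 = 12060.

12060


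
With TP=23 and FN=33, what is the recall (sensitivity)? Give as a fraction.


Recall = TP / (TP + FN) = 23 / 56 = 23/56.

23/56


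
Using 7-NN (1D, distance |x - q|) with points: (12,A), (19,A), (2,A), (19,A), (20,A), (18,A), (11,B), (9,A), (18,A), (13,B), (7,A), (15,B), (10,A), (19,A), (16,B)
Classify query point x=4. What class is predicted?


Distances: |12-4|=8, |19-4|=15, |2-4|=2, |19-4|=15, |20-4|=16, |18-4|=14, |11-4|=7, |9-4|=5, |18-4|=14, |13-4|=9, |7-4|=3, |15-4|=11, |10-4|=6, |19-4|=15, |16-4|=12. 7 nearest: (2,A), (7,A), (9,A), (10,A), (11,B), (12,A), (13,B). Counts: {'A': 5, 'B': 2}. Majority class: A.

A


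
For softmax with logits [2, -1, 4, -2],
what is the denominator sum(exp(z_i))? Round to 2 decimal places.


Denom = e^2=7.3891 + e^-1=0.3679 + e^4=54.5982 + e^-2=0.1353. Sum = 62.4905, which rounds to 62.49.

62.49


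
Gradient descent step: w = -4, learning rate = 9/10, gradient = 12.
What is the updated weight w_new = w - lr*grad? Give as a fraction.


w_new = -4 - 9/10 * 12 = -4 - 54/5 = -74/5.

-74/5


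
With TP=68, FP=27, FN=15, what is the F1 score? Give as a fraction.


Precision = 68/95 = 68/95. Recall = 68/83 = 68/83. F1 = 2*P*R/(P+R) = 68/89.

68/89


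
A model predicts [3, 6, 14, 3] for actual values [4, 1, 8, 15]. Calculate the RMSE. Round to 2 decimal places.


MSE = 51.5000. RMSE = sqrt(51.5000) = 7.18.

7.18


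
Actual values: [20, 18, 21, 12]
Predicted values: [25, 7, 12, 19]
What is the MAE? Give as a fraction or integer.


MAE = (1/4) * (|20-25|=5 + |18-7|=11 + |21-12|=9 + |12-19|=7). Sum = 32. MAE = 8.

8


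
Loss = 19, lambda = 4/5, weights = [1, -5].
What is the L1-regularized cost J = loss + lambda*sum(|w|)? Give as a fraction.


L1 norm = sum(|w|) = 6. J = 19 + 4/5 * 6 = 119/5.

119/5


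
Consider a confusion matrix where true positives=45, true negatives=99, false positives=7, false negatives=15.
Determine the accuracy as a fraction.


Accuracy = (TP + TN) / (TP + TN + FP + FN) = (45 + 99) / 166 = 72/83.

72/83


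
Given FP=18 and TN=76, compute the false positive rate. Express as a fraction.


FPR = FP / (FP + TN) = 18 / 94 = 9/47.

9/47


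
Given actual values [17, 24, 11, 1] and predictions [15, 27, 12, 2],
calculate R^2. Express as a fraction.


Mean(y) = 53/4. SS_res = 15. SS_tot = 1139/4. R^2 = 1 - 15/(1139/4) = 1079/1139.

1079/1139


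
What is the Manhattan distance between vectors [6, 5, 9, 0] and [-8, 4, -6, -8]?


d = sum of absolute differences: |6--8|=14 + |5-4|=1 + |9--6|=15 + |0--8|=8 = 38.

38


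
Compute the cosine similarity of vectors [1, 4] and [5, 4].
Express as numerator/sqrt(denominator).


dot = 21. |a|^2 = 17, |b|^2 = 41. cos = 21/sqrt(697).

21/sqrt(697)


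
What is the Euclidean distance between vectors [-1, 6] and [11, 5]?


d = sqrt(sum of squared differences). (-1-11)^2=144, (6-5)^2=1. Sum = 145.

sqrt(145)


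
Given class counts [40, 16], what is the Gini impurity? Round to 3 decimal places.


Total = 56. Proportions: 40/56, 16/56. sum(p_i^2) = 0.5918. Gini = 1 - 0.5918 = 0.4082, which rounds to 0.408.

0.408


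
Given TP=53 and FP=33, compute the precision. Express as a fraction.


Precision = TP / (TP + FP) = 53 / 86 = 53/86.

53/86


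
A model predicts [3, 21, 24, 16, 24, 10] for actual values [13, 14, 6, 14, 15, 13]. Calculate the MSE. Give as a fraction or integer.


MSE = (1/6) * ((13-3)^2=100 + (14-21)^2=49 + (6-24)^2=324 + (14-16)^2=4 + (15-24)^2=81 + (13-10)^2=9). Sum = 567. MSE = 189/2.

189/2


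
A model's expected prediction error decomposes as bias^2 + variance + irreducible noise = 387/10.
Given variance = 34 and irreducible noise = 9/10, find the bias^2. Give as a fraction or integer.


Total error = bias^2 + variance + irreducible noise. So bias^2 = 387/10 - 34 - 9/10 = 19/5.

19/5


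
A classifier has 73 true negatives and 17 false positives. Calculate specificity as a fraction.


Specificity = TN / (TN + FP) = 73 / 90 = 73/90.

73/90


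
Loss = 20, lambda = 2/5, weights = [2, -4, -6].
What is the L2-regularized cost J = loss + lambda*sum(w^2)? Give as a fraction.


L2 sq norm = sum(w^2) = 56. J = 20 + 2/5 * 56 = 212/5.

212/5


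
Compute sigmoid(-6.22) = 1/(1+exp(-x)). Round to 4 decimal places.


sigma(-6.22) = 1/(1+e^(6.22)) = 1/(1+502.703232) = 1/503.703232 = 0.0020.

0.0020


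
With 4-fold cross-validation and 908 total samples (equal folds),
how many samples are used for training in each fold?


Each validation fold has 908/4 = 227 samples. Training set = 908 - 227 = 681.

681


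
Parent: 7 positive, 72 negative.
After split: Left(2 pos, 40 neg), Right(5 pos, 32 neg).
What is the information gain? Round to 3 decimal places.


H(parent) = 0.4318. H(left) = 0.2762, H(right) = 0.5714. Weighted = (42/79)*0.2762 + (37/79)*0.5714 = 0.4145. IG = 0.4318 - 0.4145 = 0.0173, which rounds to 0.017.

0.017


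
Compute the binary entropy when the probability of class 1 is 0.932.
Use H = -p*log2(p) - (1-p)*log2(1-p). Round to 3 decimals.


H = -0.932*log2(0.932) - 0.068*log2(0.068) = 0.358.

0.358


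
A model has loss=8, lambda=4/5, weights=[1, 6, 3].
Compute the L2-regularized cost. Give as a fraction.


L2 sq norm = sum(w^2) = 46. J = 8 + 4/5 * 46 = 224/5.

224/5


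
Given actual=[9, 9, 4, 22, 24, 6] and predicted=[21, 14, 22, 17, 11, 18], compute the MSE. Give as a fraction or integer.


MSE = (1/6) * ((9-21)^2=144 + (9-14)^2=25 + (4-22)^2=324 + (22-17)^2=25 + (24-11)^2=169 + (6-18)^2=144). Sum = 831. MSE = 277/2.

277/2


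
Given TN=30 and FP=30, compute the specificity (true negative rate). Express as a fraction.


Specificity = TN / (TN + FP) = 30 / 60 = 1/2.

1/2


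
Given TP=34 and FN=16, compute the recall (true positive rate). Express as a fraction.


Recall = TP / (TP + FN) = 34 / 50 = 17/25.

17/25


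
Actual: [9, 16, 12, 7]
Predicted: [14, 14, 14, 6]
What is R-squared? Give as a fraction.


Mean(y) = 11. SS_res = 34. SS_tot = 46. R^2 = 1 - 34/(46) = 6/23.

6/23


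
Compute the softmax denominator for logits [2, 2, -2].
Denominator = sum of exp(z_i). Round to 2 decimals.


Denom = e^2=7.3891 + e^2=7.3891 + e^-2=0.1353. Sum = 14.9135, which rounds to 14.91.

14.91


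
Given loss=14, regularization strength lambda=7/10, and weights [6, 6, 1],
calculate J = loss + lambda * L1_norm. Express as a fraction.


L1 norm = sum(|w|) = 13. J = 14 + 7/10 * 13 = 231/10.

231/10


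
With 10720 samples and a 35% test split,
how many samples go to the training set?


Test set = 10720 * 35% = 3752. Training set = 10720 - 3752 = 6968.

6968


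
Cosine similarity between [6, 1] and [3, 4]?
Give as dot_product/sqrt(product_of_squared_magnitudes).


dot = 22. |a|^2 = 37, |b|^2 = 25. cos = 22/sqrt(925).

22/sqrt(925)


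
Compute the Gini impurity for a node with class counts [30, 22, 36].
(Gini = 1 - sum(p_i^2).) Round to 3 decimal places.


Total = 88. Proportions: 30/88, 22/88, 36/88. sum(p_i^2) = 0.3461. Gini = 1 - 0.3461 = 0.6539, which rounds to 0.654.

0.654


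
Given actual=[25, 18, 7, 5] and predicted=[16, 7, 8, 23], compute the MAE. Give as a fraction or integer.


MAE = (1/4) * (|25-16|=9 + |18-7|=11 + |7-8|=1 + |5-23|=18). Sum = 39. MAE = 39/4.

39/4


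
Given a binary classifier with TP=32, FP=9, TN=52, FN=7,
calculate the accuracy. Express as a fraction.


Accuracy = (TP + TN) / (TP + TN + FP + FN) = (32 + 52) / 100 = 21/25.

21/25


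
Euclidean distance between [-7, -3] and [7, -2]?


d = sqrt(sum of squared differences). (-7-7)^2=196, (-3--2)^2=1. Sum = 197.

sqrt(197)


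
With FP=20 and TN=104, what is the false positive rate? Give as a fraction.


FPR = FP / (FP + TN) = 20 / 124 = 5/31.

5/31


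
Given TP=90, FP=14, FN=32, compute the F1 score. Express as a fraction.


Precision = 90/104 = 45/52. Recall = 90/122 = 45/61. F1 = 2*P*R/(P+R) = 90/113.

90/113


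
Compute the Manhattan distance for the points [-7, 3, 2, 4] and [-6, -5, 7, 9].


d = sum of absolute differences: |-7--6|=1 + |3--5|=8 + |2-7|=5 + |4-9|=5 = 19.

19


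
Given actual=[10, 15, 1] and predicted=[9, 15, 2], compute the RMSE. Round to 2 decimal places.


MSE = 0.6667. RMSE = sqrt(0.6667) = 0.82.

0.82


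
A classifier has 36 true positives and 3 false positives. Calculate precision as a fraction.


Precision = TP / (TP + FP) = 36 / 39 = 12/13.

12/13


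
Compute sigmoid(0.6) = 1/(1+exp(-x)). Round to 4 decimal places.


sigma(0.6) = 1/(1+e^(-0.6)) = 1/(1+0.548812) = 1/1.548812 = 0.6457.

0.6457


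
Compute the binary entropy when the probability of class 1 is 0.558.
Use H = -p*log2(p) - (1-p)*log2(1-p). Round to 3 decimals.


H = -0.558*log2(0.558) - 0.442*log2(0.442) = 0.990.

0.990


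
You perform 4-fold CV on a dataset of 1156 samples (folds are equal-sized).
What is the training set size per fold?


Each validation fold has 1156/4 = 289 samples. Training set = 1156 - 289 = 867.

867


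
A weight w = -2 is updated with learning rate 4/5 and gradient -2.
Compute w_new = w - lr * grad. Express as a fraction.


w_new = -2 - 4/5 * -2 = -2 - -8/5 = -2/5.

-2/5


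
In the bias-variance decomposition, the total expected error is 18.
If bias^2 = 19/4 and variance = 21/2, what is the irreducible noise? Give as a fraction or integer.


Total error = bias^2 + variance + irreducible noise. So irreducible noise = 18 - 19/4 - 21/2 = 11/4.

11/4


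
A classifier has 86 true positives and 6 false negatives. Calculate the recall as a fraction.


Recall = TP / (TP + FN) = 86 / 92 = 43/46.

43/46


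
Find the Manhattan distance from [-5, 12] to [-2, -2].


d = sum of absolute differences: |-5--2|=3 + |12--2|=14 = 17.

17


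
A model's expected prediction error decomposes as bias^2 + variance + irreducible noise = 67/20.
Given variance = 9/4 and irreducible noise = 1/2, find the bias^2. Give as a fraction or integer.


Total error = bias^2 + variance + irreducible noise. So bias^2 = 67/20 - 9/4 - 1/2 = 3/5.

3/5


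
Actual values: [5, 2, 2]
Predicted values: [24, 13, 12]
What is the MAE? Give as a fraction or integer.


MAE = (1/3) * (|5-24|=19 + |2-13|=11 + |2-12|=10). Sum = 40. MAE = 40/3.

40/3


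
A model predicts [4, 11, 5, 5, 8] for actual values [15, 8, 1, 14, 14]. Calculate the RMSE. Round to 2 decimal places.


MSE = 52.6000. RMSE = sqrt(52.6000) = 7.25.

7.25


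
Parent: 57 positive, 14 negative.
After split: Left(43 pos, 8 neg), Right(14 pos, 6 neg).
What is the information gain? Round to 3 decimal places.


H(parent) = 0.7163. H(left) = 0.6268, H(right) = 0.8813. Weighted = (51/71)*0.6268 + (20/71)*0.8813 = 0.6985. IG = 0.7163 - 0.6985 = 0.0178, which rounds to 0.018.

0.018


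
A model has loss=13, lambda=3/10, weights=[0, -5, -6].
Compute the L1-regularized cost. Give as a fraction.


L1 norm = sum(|w|) = 11. J = 13 + 3/10 * 11 = 163/10.

163/10


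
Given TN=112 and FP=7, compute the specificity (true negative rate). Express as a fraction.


Specificity = TN / (TN + FP) = 112 / 119 = 16/17.

16/17


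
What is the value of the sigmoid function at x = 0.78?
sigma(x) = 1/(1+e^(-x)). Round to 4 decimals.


sigma(0.78) = 1/(1+e^(-0.78)) = 1/(1+0.458406) = 1/1.458406 = 0.6857.

0.6857


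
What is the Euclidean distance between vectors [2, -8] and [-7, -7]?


d = sqrt(sum of squared differences). (2--7)^2=81, (-8--7)^2=1. Sum = 82.

sqrt(82)


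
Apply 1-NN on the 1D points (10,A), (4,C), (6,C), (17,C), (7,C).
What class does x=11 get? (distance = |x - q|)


Distances: |10-11|=1, |4-11|=7, |6-11|=5, |17-11|=6, |7-11|=4. 1 nearest: (10,A). Counts: {'A': 1}. Majority class: A.

A


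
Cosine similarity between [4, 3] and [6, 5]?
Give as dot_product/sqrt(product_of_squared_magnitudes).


dot = 39. |a|^2 = 25, |b|^2 = 61. cos = 39/sqrt(1525).

39/sqrt(1525)


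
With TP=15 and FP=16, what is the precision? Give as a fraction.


Precision = TP / (TP + FP) = 15 / 31 = 15/31.

15/31


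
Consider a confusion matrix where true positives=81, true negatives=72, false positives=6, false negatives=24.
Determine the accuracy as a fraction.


Accuracy = (TP + TN) / (TP + TN + FP + FN) = (81 + 72) / 183 = 51/61.

51/61


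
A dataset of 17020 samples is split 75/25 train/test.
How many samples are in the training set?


Test set = 17020 * 25% = 4255. Training set = 17020 - 4255 = 12765.

12765


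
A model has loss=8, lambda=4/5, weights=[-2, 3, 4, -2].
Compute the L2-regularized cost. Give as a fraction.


L2 sq norm = sum(w^2) = 33. J = 8 + 4/5 * 33 = 172/5.

172/5


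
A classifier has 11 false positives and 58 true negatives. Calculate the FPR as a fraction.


FPR = FP / (FP + TN) = 11 / 69 = 11/69.

11/69


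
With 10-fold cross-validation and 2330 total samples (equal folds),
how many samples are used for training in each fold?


Each validation fold has 2330/10 = 233 samples. Training set = 2330 - 233 = 2097.

2097


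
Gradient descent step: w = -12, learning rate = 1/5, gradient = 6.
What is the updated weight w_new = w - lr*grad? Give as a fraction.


w_new = -12 - 1/5 * 6 = -12 - 6/5 = -66/5.

-66/5


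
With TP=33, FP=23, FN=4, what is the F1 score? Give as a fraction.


Precision = 33/56 = 33/56. Recall = 33/37 = 33/37. F1 = 2*P*R/(P+R) = 22/31.

22/31


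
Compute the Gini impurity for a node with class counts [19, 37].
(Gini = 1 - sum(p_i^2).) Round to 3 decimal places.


Total = 56. Proportions: 19/56, 37/56. sum(p_i^2) = 0.5517. Gini = 1 - 0.5517 = 0.4483, which rounds to 0.448.

0.448


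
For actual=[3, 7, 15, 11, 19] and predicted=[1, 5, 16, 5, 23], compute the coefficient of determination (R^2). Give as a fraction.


Mean(y) = 11. SS_res = 61. SS_tot = 160. R^2 = 1 - 61/(160) = 99/160.

99/160


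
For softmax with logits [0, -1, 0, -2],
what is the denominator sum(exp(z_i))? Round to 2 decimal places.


Denom = e^0=1.0000 + e^-1=0.3679 + e^0=1.0000 + e^-2=0.1353. Sum = 2.5032, which rounds to 2.50.

2.50


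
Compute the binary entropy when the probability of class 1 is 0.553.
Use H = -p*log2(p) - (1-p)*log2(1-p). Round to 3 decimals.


H = -0.553*log2(0.553) - 0.447*log2(0.447) = 0.992.

0.992


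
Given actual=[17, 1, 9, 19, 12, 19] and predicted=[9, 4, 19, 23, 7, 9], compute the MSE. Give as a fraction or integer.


MSE = (1/6) * ((17-9)^2=64 + (1-4)^2=9 + (9-19)^2=100 + (19-23)^2=16 + (12-7)^2=25 + (19-9)^2=100). Sum = 314. MSE = 157/3.

157/3


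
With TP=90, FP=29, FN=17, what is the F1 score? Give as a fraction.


Precision = 90/119 = 90/119. Recall = 90/107 = 90/107. F1 = 2*P*R/(P+R) = 90/113.

90/113


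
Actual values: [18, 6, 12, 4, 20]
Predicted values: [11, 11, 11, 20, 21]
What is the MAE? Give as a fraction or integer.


MAE = (1/5) * (|18-11|=7 + |6-11|=5 + |12-11|=1 + |4-20|=16 + |20-21|=1). Sum = 30. MAE = 6.

6


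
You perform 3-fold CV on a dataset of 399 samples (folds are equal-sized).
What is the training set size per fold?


Each validation fold has 399/3 = 133 samples. Training set = 399 - 133 = 266.

266


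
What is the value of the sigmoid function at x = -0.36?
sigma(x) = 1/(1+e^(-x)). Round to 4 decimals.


sigma(-0.36) = 1/(1+e^(0.36)) = 1/(1+1.433329) = 1/2.433329 = 0.4110.

0.4110


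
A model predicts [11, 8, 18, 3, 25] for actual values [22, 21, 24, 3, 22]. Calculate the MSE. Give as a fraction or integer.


MSE = (1/5) * ((22-11)^2=121 + (21-8)^2=169 + (24-18)^2=36 + (3-3)^2=0 + (22-25)^2=9). Sum = 335. MSE = 67.

67


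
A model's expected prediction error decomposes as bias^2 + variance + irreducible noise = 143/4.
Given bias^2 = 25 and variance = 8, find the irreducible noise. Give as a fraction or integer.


Total error = bias^2 + variance + irreducible noise. So irreducible noise = 143/4 - 25 - 8 = 11/4.

11/4


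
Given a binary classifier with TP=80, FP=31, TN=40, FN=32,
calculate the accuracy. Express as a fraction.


Accuracy = (TP + TN) / (TP + TN + FP + FN) = (80 + 40) / 183 = 40/61.

40/61


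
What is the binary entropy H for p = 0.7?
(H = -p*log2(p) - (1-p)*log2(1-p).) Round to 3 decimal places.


H = -0.7*log2(0.7) - 0.3*log2(0.3) = 0.881.

0.881


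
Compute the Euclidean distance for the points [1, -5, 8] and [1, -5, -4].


d = sqrt(sum of squared differences). (1-1)^2=0, (-5--5)^2=0, (8--4)^2=144. Sum = 144.

12
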